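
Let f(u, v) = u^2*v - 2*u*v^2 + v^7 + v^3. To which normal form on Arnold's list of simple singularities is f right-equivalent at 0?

D8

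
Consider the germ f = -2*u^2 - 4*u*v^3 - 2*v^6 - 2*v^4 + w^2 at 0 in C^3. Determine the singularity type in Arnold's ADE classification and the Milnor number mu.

The Hessian of f at 0 has rank 2. Corank 1: A-series; mu = 3 gives A_3.

Type A_3, Milnor number mu = 3.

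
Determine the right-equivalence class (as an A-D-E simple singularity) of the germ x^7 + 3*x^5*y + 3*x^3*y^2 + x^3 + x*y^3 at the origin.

The Hessian of f at 0 has rank 0. Corank 2; j^3 = x^3 is a perfect cube, so E-series; the 4-jet and mu = 7 give E_7.

E_7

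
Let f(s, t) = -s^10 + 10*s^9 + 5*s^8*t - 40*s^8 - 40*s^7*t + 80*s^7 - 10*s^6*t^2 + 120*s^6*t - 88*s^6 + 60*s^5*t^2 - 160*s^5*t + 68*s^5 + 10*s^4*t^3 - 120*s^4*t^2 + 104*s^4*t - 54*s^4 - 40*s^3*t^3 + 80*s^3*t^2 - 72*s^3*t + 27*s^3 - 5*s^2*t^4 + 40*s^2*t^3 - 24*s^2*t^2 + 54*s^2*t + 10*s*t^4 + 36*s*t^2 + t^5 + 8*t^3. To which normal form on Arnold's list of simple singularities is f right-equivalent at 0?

E_8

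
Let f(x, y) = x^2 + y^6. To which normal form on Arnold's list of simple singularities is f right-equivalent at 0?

The Hessian of f at 0 has rank 1. Corank 1: A-series; mu = 5 gives A_5.

A5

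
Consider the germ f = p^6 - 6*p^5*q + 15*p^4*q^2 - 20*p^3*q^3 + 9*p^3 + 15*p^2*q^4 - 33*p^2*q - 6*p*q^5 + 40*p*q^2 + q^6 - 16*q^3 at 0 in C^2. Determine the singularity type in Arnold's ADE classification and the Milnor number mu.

The Hessian of f at 0 is [[0, 0], [0, 0]] with rank 0, so corank 2. A Groebner basis of the Jacobian ideal J(f) in C{p,q} is {-243*p*q/2 + q^5 + 162*q^2, p*q^2 - 4*q^3/3, p^2 - 7*p*q/3 + 4*q^2/3}; counting standard monomials gives mu = 7. Corank 2; j^3 = (p - q)*(3*p - 4*q)^2 has shape L^2 M (L != M), so D-series; mu = 7 gives D_7.

Type D7, Milnor number mu = 7.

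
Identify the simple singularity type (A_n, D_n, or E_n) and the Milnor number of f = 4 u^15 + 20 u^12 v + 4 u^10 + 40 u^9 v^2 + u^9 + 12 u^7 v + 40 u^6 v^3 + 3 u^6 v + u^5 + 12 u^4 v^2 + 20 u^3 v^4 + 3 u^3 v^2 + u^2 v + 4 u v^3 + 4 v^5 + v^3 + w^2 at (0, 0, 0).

Type D4, Milnor number mu = 4.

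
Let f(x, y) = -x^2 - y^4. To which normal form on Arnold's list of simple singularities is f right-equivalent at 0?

The Hessian of f at 0 has rank 1. Corank 1: A-series; mu = 3 gives A_3.

A_3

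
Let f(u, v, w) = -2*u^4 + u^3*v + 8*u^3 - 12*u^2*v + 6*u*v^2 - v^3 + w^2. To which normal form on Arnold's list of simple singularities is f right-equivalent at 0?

The Hessian of f at 0 has rank 1. Corank 2; j^3 = (2*u - v)^3 is a perfect cube, so E-series; the 4-jet and mu = 7 give E_7.

E7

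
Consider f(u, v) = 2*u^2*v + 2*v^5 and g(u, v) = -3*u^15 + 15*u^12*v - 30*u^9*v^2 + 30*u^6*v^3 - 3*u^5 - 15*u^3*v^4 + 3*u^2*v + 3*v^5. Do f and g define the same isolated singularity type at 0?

Yes.

The Hessian of f at 0 has rank 0. Corank 2; j^3 = 2*u^2*v has shape L^2 M (L != M), so D-series; mu = 6 gives D_6. The Hessian of g at 0 has rank 0. Corank 2; j^3 = 3*u^2*v has shape L^2 M (L != M), so D-series; mu = 6 gives D_6. Both have type D_6, hence right-equivalent.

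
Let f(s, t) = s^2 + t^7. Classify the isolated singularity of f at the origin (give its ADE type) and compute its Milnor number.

The Hessian of f at 0 has rank 1. Corank 1: A-series; mu = 6 gives A_6.

Type A_{6}, Milnor number mu = 6.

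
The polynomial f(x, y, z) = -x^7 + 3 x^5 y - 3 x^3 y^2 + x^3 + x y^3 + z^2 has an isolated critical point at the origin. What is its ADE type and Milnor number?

Type E7, Milnor number mu = 7.

The Hessian of f at 0 has rank 1. Corank 2; j^3 = x^3 is a perfect cube, so E-series; the 4-jet and mu = 7 give E_7.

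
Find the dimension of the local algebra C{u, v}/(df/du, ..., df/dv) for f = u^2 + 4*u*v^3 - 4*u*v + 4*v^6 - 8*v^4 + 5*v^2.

The Hessian of f at 0 is [[2, -4], [-4, 10]] with rank 2, so corank 0. A Groebner basis of the Jacobian ideal J(f) in C{u,v} is {u, v}; counting standard monomials gives mu = 1. Corank 0: nondegenerate Morse point, so A_1.

1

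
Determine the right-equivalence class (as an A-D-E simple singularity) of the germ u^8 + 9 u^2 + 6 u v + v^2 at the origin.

The Hessian of f at 0 has rank 1. Corank 1: A-series; mu = 7 gives A_7.

A_{7}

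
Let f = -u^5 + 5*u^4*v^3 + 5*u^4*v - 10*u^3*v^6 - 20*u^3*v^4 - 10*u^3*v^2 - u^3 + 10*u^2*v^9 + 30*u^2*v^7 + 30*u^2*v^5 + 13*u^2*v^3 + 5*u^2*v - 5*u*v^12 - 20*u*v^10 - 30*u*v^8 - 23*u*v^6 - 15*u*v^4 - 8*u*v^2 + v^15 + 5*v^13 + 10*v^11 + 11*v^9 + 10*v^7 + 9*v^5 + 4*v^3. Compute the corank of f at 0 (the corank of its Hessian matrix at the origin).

The Hessian at 0 is [[0, 0], [0, 0]] of rank 0; hence corank 2.

2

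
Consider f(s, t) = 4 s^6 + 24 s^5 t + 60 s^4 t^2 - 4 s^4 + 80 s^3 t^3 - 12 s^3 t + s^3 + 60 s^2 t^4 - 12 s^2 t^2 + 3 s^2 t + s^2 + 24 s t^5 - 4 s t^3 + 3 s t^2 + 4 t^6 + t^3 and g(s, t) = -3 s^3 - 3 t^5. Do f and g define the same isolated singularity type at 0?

The Hessian of f at 0 has rank 1. Corank 1: A-series; mu = 2 gives A_2. The Hessian of g at 0 has rank 0. Corank 2; j^3 = -3*s^3 is a perfect cube, so E-series; the 5-jet and mu = 8 give E_8. f is A_2 but g is E_8, hence not right-equivalent.

No.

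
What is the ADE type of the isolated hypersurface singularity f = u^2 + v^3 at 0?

A_2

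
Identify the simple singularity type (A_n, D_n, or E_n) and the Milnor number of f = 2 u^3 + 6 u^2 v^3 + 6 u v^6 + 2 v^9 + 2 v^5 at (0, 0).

Type E8, Milnor number mu = 8.

The Hessian of f at 0 is [[0, 0], [0, 0]] with rank 0, so corank 2. A Groebner basis of the Jacobian ideal J(f) in C{u,v} is {u^2/2 + u*v^3, v^4, u^3, u^2*v}; counting standard monomials gives mu = 8. Corank 2; j^3 = 2*u^3 is a perfect cube, so E-series; the 5-jet and mu = 8 give E_8.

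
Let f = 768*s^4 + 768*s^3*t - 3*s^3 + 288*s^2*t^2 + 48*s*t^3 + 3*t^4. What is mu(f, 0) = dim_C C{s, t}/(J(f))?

The Hessian of f at 0 is [[0, 0], [0, 0]] with rank 0, so corank 2. A Groebner basis of the Jacobian ideal J(f) in C{s,t} is {t^4, s*t^2 + t^3/12, s^2}; counting standard monomials gives mu = 6. Corank 2; j^3 = -3*s^3 is a perfect cube, so E-series; the 4-jet and mu = 6 give E_6.

6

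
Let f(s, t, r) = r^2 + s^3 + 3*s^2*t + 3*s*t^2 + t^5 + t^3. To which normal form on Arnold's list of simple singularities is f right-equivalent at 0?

The Hessian of f at 0 has rank 1. Corank 2; j^3 = (s + t)^3 is a perfect cube, so E-series; the 5-jet and mu = 8 give E_8.

E8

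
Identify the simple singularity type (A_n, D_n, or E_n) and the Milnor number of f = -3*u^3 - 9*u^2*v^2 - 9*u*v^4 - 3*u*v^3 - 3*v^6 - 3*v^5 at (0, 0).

Type E_{7}, Milnor number mu = 7.

The Hessian of f at 0 is [[0, 0], [0, 0]] with rank 0, so corank 2. A Groebner basis of the Jacobian ideal J(f) in C{u,v} is {-u^2 + v^4 - v^3/3, u^3, u^2*v + u^2/3 + v^3/9, u^2 + u*v^2 + v^3/3}; counting standard monomials gives mu = 7. Corank 2; j^3 = -3*u^3 is a perfect cube, so E-series; the 4-jet and mu = 7 give E_7.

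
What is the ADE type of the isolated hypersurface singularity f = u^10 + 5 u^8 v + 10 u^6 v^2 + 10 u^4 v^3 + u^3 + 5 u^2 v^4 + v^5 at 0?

E_8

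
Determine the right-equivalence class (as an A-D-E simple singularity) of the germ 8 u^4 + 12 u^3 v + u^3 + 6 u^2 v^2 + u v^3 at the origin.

E_7

The Hessian of f at 0 has rank 0. Corank 2; j^3 = u^3 is a perfect cube, so E-series; the 4-jet and mu = 7 give E_7.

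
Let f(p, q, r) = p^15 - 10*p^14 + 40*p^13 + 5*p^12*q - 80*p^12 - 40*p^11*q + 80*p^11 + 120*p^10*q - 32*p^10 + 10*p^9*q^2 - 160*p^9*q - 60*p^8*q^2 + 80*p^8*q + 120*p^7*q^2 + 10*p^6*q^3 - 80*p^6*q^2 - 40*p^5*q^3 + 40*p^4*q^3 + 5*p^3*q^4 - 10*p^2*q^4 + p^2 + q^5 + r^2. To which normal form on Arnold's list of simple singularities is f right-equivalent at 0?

A4

The Hessian of f at 0 has rank 2. Corank 1: A-series; mu = 4 gives A_4.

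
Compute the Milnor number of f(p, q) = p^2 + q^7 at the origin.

The Hessian of f at 0 is [[2, 0], [0, 0]] with rank 1, so corank 1. A Groebner basis of the Jacobian ideal J(f) in C{p,q} is {q^6, p}; counting standard monomials gives mu = 6. Corank 1: A-series; mu = 6 gives A_6.

6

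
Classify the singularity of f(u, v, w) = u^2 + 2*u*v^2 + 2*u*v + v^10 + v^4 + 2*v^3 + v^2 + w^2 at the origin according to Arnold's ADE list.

The Hessian of f at 0 has rank 2. Corank 1: A-series; mu = 9 gives A_9.

A_9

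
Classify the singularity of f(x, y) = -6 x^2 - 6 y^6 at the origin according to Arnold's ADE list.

A_5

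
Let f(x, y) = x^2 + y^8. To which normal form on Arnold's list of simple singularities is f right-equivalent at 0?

A7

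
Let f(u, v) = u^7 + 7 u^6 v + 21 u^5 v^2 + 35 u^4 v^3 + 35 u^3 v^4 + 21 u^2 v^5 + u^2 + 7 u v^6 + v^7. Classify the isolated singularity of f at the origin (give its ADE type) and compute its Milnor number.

Type A_{6}, Milnor number mu = 6.

The Hessian of f at 0 has rank 1. Corank 1: A-series; mu = 6 gives A_6.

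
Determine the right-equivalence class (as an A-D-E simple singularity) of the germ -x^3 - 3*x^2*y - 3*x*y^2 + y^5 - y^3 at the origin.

E_{8}

The Hessian of f at 0 has rank 0. Corank 2; j^3 = -(x + y)^3 is a perfect cube, so E-series; the 5-jet and mu = 8 give E_8.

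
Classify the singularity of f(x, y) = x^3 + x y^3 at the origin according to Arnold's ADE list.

E7

The Hessian of f at 0 has rank 0. Corank 2; j^3 = x^3 is a perfect cube, so E-series; the 4-jet and mu = 7 give E_7.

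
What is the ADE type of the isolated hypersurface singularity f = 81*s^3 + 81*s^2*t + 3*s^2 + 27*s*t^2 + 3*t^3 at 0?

A_2

The Hessian of f at 0 has rank 1. Corank 1: A-series; mu = 2 gives A_2.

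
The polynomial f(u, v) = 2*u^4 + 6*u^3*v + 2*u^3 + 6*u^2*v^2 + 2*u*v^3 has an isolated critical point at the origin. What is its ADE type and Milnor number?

The Hessian of f at 0 is [[0, 0], [0, 0]] with rank 0, so corank 2. A Groebner basis of the Jacobian ideal J(f) in C{u,v} is {3*u^2 + v^4 + v^3, u^3, u^2*v - u^2 - v^3/3, 2*u^2 + u*v^2 + 2*v^3/3}; counting standard monomials gives mu = 7. Corank 2; j^3 = 2*u^3 is a perfect cube, so E-series; the 4-jet and mu = 7 give E_7.

Type E_{7}, Milnor number mu = 7.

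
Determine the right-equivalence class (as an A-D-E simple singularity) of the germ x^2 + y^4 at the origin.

A_3

The Hessian of f at 0 is [[2, 0], [0, 0]] with rank 1, so corank 1. A Groebner basis of the Jacobian ideal J(f) in C{x,y} is {y^3, x}; counting standard monomials gives mu = 3. Corank 1: A-series; mu = 3 gives A_3.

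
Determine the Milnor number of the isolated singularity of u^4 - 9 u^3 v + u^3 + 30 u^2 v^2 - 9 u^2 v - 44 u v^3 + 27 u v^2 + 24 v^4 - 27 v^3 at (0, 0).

The Hessian of f at 0 is [[0, 0], [0, 0]] with rank 0, so corank 2. A Groebner basis of the Jacobian ideal J(f) in C{u,v} is {3*u^2 - 18*u*v + v^4 + v^3 + 27*v^2, u^3 + 45*u^2 - 270*u*v - 12*v^3 + 405*v^2, u^2*v + 11*u^2 - 66*u*v - 16*v^3/3 + 99*v^2, 2*u^2 + u*v^2 - 12*u*v - 7*v^3/3 + 18*v^2}; counting standard monomials gives mu = 7. Corank 2; j^3 = (u - 3*v)^3 is a perfect cube, so E-series; the 4-jet and mu = 7 give E_7.

7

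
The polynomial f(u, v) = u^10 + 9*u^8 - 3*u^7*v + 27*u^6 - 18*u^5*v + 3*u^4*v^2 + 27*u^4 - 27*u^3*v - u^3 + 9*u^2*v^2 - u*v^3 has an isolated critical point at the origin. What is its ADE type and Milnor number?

Type E_7, Milnor number mu = 7.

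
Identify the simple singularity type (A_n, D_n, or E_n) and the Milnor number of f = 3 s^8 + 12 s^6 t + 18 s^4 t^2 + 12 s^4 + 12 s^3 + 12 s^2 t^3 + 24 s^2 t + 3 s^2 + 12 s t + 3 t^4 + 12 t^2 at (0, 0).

Type A_3, Milnor number mu = 3.

The Hessian of f at 0 is [[6, 12], [12, 24]] with rank 1, so corank 1. A Groebner basis of the Jacobian ideal J(f) in C{s,t} is {s^2 + s/2 + t, s*t - s/4 - t/2, s/8 + t^2 + t/4}; counting standard monomials gives mu = 3. Corank 1: A-series; mu = 3 gives A_3.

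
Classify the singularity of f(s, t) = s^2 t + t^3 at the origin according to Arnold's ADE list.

The Hessian of f at 0 has rank 0. Corank 2; j^3 = t*(s^2 + t^2) splits into three distinct lines over C (the quadratic factor has nonzero discriminant), so D_4.

D_4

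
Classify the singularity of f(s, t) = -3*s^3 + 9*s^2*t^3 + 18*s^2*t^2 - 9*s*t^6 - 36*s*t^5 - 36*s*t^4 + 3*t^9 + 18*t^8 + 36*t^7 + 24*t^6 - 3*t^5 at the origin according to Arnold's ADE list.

E_8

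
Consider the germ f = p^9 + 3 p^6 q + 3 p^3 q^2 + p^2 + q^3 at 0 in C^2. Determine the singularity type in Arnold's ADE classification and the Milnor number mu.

Type A2, Milnor number mu = 2.

The Hessian of f at 0 has rank 1. Corank 1: A-series; mu = 2 gives A_2.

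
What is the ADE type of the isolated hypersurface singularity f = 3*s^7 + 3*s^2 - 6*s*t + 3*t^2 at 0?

A6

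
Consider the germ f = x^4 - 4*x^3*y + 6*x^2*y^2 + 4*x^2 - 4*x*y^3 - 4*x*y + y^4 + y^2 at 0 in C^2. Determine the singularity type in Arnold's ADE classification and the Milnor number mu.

Type A_3, Milnor number mu = 3.

The Hessian of f at 0 has rank 1. Corank 1: A-series; mu = 3 gives A_3.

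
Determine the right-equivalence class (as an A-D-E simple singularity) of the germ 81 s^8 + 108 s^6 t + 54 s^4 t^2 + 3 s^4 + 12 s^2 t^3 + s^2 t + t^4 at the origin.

The Hessian of f at 0 has rank 0. Corank 2; j^3 = s^2*t has shape L^2 M (L != M), so D-series; mu = 5 gives D_5.

D_{5}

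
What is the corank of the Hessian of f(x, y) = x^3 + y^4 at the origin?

Hessian at 0 has rank 0.

2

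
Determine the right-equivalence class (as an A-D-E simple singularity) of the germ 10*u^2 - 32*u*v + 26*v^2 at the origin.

The Hessian of f at 0 is [[20, -32], [-32, 52]] with rank 2, so corank 0. A Groebner basis of the Jacobian ideal J(f) in C{u,v} is {u, v}; counting standard monomials gives mu = 1. Corank 0: nondegenerate Morse point, so A_1.

A_{1}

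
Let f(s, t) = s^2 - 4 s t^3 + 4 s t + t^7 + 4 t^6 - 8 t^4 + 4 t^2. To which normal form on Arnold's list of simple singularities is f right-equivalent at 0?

A_6

The Hessian of f at 0 has rank 1. Corank 1: A-series; mu = 6 gives A_6.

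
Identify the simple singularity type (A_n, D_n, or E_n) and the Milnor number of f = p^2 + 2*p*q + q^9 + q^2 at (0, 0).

Type A_8, Milnor number mu = 8.

The Hessian of f at 0 has rank 1. Corank 1: A-series; mu = 8 gives A_8.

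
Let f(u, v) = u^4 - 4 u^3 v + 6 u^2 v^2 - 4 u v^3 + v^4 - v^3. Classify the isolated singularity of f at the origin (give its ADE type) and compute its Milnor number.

The Hessian of f at 0 is [[0, 0], [0, 0]] with rank 0, so corank 2. A Groebner basis of the Jacobian ideal J(f) in C{u,v} is {u^3 - 3*u^2*v, v^2}; counting standard monomials gives mu = 6. Corank 2; j^3 = -v^3 is a perfect cube, so E-series; the 4-jet and mu = 6 give E_6.

Type E_6, Milnor number mu = 6.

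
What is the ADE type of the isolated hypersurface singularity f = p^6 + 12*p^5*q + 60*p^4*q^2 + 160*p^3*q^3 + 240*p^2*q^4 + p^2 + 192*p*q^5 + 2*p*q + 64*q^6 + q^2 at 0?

The Hessian of f at 0 is [[2, 2], [2, 2]] with rank 1, so corank 1. A Groebner basis of the Jacobian ideal J(f) in C{p,q} is {q^5, p + q}; counting standard monomials gives mu = 5. Corank 1: A-series; mu = 5 gives A_5.

A_5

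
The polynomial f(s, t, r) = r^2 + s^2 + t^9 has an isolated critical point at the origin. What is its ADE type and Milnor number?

The Hessian of f at 0 has rank 2. Corank 1: A-series; mu = 8 gives A_8.

Type A8, Milnor number mu = 8.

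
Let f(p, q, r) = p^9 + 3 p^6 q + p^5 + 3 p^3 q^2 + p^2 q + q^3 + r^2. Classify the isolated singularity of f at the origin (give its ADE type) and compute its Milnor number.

The Hessian of f at 0 has rank 1. Corank 2; j^3 = q*(p^2 + q^2) splits into three distinct lines over C (the quadratic factor has nonzero discriminant), so D_4.

Type D_4, Milnor number mu = 4.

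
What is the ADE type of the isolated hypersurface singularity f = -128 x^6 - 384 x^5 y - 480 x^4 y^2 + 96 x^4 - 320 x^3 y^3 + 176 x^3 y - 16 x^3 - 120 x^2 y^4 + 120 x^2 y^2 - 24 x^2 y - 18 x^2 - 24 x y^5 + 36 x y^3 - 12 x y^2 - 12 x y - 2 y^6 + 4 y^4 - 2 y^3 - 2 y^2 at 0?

A2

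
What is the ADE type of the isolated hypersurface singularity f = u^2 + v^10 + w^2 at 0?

The Hessian of f at 0 has rank 2. Corank 1: A-series; mu = 9 gives A_9.

A_{9}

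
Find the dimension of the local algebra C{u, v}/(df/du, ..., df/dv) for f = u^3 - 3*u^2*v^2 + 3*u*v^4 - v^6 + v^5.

8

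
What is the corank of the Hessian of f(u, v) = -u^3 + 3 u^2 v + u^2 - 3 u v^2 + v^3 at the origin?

1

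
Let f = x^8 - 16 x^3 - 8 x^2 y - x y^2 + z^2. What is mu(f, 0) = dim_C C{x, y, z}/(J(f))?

9

The Hessian of f at 0 has rank 1. Corank 2; j^3 = -x*(4*x + y)^2 has shape L^2 M (L != M), so D-series; mu = 9 gives D_9.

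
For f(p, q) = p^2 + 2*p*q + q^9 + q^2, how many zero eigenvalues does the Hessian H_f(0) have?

1

Hessian at 0 has rank 1.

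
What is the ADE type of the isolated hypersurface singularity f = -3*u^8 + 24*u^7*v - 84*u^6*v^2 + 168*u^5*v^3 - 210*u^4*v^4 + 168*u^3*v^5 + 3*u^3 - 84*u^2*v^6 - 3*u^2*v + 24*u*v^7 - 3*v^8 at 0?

D9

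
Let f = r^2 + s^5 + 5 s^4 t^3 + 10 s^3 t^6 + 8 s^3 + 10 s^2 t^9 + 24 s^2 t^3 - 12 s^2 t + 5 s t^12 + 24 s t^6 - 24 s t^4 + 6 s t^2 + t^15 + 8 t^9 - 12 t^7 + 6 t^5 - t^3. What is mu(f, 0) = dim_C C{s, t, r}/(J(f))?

The Hessian of f at 0 is [[0, 0, 0], [0, 0, 0], [0, 0, 2]] with rank 1, so corank 2. A Groebner basis of the Jacobian ideal J(f) in C{s,t,r} is {-3*s^2/2 + s*t^3 + 3*s*t/2 - 3*t^2/8, -4*s^2 + 4*s*t + t^4 - t^2, s^3 - 3*s*t^2/4 + t^3/4, s^2*t - s*t^2 + t^3/4, r}; counting standard monomials gives mu = 8. Corank 2; j^3 = (2*s - t)^3 is a perfect cube, so E-series; the 5-jet and mu = 8 give E_8.

8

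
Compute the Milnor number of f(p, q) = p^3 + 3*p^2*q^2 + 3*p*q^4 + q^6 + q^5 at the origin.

8

The Hessian of f at 0 is [[0, 0], [0, 0]] with rank 0, so corank 2. A Groebner basis of the Jacobian ideal J(f) in C{p,q} is {q^4, p^3, p^2/2 + p*q^2}; counting standard monomials gives mu = 8. Corank 2; j^3 = p^3 is a perfect cube, so E-series; the 5-jet and mu = 8 give E_8.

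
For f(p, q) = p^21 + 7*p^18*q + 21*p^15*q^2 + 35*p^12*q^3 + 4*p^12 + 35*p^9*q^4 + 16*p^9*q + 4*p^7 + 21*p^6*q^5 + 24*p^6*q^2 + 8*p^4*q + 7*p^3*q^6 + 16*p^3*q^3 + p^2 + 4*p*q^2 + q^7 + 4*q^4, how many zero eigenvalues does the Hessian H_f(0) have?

The Hessian at 0 is [[2, 0], [0, 0]] of rank 1; hence corank 1.

1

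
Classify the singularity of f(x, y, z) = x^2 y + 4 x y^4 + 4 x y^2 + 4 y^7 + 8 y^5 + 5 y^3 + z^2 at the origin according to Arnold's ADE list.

D_4

The Hessian of f at 0 is [[0, 0, 0], [0, 0, 0], [0, 0, 2]] with rank 1, so corank 2. A Groebner basis of the Jacobian ideal J(f) in C{x,y,z} is {y^3, x^2 - y^2, x*y + 2*y^2, z}; counting standard monomials gives mu = 4. Corank 2; j^3 = y*(x^2 + 4*x*y + 5*y^2) splits into three distinct lines over C (the quadratic factor has nonzero discriminant), so D_4.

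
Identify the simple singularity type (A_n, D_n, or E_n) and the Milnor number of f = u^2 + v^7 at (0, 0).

The Hessian of f at 0 has rank 1. Corank 1: A-series; mu = 6 gives A_6.

Type A_6, Milnor number mu = 6.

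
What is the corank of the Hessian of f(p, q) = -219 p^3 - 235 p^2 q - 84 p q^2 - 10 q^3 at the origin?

2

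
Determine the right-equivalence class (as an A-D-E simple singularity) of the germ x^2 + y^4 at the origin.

A3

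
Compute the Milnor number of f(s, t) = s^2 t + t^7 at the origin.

The Hessian of f at 0 has rank 0. Corank 2; j^3 = s^2*t has shape L^2 M (L != M), so D-series; mu = 8 gives D_8.

8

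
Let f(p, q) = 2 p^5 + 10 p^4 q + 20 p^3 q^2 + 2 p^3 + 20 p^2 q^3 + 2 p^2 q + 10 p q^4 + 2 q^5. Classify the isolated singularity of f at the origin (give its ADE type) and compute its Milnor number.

Type D_6, Milnor number mu = 6.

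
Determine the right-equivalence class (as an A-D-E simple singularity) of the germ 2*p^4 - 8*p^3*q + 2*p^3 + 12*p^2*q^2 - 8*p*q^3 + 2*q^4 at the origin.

The Hessian of f at 0 has rank 0. Corank 2; j^3 = 2*p^3 is a perfect cube, so E-series; the 4-jet and mu = 6 give E_6.

E6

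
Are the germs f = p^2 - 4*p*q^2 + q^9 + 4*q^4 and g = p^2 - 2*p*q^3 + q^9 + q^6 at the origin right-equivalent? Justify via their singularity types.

The Hessian of f at 0 is [[2, 0], [0, 0]] with rank 1, so corank 1. A Groebner basis of the Jacobian ideal J(f) in C{p,q} is {p^4, -p/2 + q^2}; counting standard monomials gives mu = 8. Corank 1: A-series; mu = 8 gives A_8. The Hessian of g at 0 is [[2, 0], [0, 0]] with rank 1, so corank 1. A Groebner basis of the Jacobian ideal J(g) in C{p,q} is {p^2*q^2, p^3, -p + q^3}; counting standard monomials gives mu = 8. Corank 1: A-series; mu = 8 gives A_8. Both have type A_8, hence right-equivalent.

Yes.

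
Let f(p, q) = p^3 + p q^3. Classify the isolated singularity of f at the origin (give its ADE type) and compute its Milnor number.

Type E_7, Milnor number mu = 7.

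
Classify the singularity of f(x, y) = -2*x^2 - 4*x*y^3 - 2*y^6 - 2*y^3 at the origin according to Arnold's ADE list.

A2

The Hessian of f at 0 is [[-4, 0], [0, 0]] with rank 1, so corank 1. A Groebner basis of the Jacobian ideal J(f) in C{x,y} is {y^2, x}; counting standard monomials gives mu = 2. Corank 1: A-series; mu = 2 gives A_2.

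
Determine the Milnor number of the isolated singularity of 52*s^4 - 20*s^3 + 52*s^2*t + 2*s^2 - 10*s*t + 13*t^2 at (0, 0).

1

The Hessian of f at 0 is [[4, -10], [-10, 26]] with rank 2, so corank 0. A Groebner basis of the Jacobian ideal J(f) in C{s,t} is {s, t}; counting standard monomials gives mu = 1. Corank 0: nondegenerate Morse point, so A_1.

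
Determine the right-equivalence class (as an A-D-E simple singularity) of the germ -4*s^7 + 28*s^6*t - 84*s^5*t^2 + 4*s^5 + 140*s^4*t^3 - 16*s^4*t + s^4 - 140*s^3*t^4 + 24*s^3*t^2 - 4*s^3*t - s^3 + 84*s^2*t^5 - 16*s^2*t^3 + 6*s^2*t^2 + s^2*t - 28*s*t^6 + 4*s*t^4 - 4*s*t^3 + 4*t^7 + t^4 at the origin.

D_5

The Hessian of f at 0 is [[0, 0], [0, 0]] with rank 0, so corank 2. A Groebner basis of the Jacobian ideal J(f) in C{s,t} is {s*t^2, s*t/4 + t^3, s^2 - s*t}; counting standard monomials gives mu = 5. Corank 2; j^3 = -s^2*(s - t) has shape L^2 M (L != M), so D-series; mu = 5 gives D_5.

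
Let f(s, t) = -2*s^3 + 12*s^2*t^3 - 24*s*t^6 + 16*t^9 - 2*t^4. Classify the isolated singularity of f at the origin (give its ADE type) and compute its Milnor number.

Type E_6, Milnor number mu = 6.

The Hessian of f at 0 is [[0, 0], [0, 0]] with rank 0, so corank 2. A Groebner basis of the Jacobian ideal J(f) in C{s,t} is {t^3, s^2}; counting standard monomials gives mu = 6. Corank 2; j^3 = -2*s^3 is a perfect cube, so E-series; the 4-jet and mu = 6 give E_6.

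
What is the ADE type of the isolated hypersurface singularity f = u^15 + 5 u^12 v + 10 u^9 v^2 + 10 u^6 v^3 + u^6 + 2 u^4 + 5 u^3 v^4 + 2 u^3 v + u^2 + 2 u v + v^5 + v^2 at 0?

The Hessian of f at 0 has rank 1. Corank 1: A-series; mu = 4 gives A_4.

A_4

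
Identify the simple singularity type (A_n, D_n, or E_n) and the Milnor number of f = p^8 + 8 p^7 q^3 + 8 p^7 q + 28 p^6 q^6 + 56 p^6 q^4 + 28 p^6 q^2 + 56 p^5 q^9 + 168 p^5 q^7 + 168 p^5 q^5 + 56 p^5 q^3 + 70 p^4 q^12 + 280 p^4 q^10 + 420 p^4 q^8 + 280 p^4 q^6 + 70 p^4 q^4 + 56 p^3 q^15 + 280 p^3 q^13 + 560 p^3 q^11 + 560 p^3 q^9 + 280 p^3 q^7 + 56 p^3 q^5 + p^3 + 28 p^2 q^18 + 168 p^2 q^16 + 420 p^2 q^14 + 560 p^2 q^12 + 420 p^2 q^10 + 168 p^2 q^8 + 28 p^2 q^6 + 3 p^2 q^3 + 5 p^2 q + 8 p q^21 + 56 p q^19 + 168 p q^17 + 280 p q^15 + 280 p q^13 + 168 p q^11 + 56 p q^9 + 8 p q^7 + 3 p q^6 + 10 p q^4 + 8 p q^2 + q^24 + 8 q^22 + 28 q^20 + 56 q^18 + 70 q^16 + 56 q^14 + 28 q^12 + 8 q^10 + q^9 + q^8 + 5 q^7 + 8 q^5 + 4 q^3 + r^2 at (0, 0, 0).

Type D9, Milnor number mu = 9.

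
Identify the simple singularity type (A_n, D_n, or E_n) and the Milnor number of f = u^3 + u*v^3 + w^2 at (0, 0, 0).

Type E7, Milnor number mu = 7.

The Hessian of f at 0 is [[0, 0, 0], [0, 0, 0], [0, 0, 2]] with rank 1, so corank 2. A Groebner basis of the Jacobian ideal J(f) in C{u,v,w} is {u^3, u*v^2, 3*u^2 + v^3, w}; counting standard monomials gives mu = 7. Corank 2; j^3 = u^3 is a perfect cube, so E-series; the 4-jet and mu = 7 give E_7.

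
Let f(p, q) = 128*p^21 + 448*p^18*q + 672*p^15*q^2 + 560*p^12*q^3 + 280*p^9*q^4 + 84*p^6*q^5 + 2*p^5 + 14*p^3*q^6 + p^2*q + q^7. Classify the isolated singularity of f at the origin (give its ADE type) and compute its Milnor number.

The Hessian of f at 0 has rank 0. Corank 2; j^3 = p^2*q has shape L^2 M (L != M), so D-series; mu = 8 gives D_8.

Type D_8, Milnor number mu = 8.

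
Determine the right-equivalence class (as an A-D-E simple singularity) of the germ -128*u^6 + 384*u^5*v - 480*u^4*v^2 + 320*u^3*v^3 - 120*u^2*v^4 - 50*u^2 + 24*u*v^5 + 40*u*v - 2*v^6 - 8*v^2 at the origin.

A_5

The Hessian of f at 0 has rank 1. Corank 1: A-series; mu = 5 gives A_5.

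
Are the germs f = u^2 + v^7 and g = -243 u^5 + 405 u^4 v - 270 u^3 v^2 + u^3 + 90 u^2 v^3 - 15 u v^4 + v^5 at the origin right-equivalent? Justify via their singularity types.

No.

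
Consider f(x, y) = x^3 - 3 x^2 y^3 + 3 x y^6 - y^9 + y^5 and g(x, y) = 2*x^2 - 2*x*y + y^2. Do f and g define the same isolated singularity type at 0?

The Hessian of f at 0 has rank 0. Corank 2; j^3 = x^3 is a perfect cube, so E-series; the 5-jet and mu = 8 give E_8. The Hessian of g at 0 has rank 2. Corank 0: nondegenerate Morse point, so A_1. f is E_8 but g is A_1, hence not right-equivalent.

No.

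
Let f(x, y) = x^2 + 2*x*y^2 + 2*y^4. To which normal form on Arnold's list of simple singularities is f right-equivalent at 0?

The Hessian of f at 0 has rank 1. Corank 1: A-series; mu = 3 gives A_3.

A3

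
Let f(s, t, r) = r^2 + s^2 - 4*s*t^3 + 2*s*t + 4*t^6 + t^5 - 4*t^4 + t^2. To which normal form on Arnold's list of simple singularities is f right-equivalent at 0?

The Hessian of f at 0 has rank 2. Corank 1: A-series; mu = 4 gives A_4.

A4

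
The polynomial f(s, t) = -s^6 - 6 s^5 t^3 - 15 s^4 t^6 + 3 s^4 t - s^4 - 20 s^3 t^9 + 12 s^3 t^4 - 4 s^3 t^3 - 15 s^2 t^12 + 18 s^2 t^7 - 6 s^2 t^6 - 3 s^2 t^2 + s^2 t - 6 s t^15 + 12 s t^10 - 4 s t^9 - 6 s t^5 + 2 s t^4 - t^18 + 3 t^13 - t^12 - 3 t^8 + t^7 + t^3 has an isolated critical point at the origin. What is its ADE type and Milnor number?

Type D4, Milnor number mu = 4.

The Hessian of f at 0 has rank 0. Corank 2; j^3 = t*(s^2 + t^2) splits into three distinct lines over C (the quadratic factor has nonzero discriminant), so D_4.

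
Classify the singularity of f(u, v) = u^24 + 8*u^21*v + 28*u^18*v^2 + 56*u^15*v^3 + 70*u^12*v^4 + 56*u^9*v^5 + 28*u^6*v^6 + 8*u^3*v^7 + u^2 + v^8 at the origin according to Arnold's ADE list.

A7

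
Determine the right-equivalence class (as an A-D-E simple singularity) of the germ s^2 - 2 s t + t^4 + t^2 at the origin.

A_{3}

The Hessian of f at 0 is [[2, -2], [-2, 2]] with rank 1, so corank 1. A Groebner basis of the Jacobian ideal J(f) in C{s,t} is {t^3, s - t}; counting standard monomials gives mu = 3. Corank 1: A-series; mu = 3 gives A_3.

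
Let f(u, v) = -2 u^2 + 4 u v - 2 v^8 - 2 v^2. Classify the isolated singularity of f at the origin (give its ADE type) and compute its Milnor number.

Type A7, Milnor number mu = 7.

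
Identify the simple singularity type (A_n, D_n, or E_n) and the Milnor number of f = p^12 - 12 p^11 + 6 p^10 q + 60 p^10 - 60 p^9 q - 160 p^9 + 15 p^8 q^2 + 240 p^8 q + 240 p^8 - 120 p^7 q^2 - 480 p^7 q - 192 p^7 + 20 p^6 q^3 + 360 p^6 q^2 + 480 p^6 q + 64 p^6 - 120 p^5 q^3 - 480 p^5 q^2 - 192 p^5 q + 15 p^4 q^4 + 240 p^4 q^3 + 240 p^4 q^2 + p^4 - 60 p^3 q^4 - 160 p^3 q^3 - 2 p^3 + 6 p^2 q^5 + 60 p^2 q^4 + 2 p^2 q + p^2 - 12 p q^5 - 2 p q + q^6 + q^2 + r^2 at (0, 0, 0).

Type A_{5}, Milnor number mu = 5.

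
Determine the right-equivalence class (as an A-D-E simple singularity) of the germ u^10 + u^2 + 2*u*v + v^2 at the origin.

A_9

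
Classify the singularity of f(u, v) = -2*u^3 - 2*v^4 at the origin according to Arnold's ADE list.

E_{6}

The Hessian of f at 0 is [[0, 0], [0, 0]] with rank 0, so corank 2. A Groebner basis of the Jacobian ideal J(f) in C{u,v} is {v^3, u^2}; counting standard monomials gives mu = 6. Corank 2; j^3 = -2*u^3 is a perfect cube, so E-series; the 4-jet and mu = 6 give E_6.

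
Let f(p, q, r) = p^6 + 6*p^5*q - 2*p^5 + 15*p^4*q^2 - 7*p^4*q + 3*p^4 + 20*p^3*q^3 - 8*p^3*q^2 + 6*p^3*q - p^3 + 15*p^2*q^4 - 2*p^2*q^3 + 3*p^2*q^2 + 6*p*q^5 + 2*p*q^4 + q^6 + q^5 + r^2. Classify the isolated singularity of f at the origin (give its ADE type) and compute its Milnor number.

Type E8, Milnor number mu = 8.

The Hessian of f at 0 has rank 1. Corank 2; j^3 = -p^3 is a perfect cube, so E-series; the 5-jet and mu = 8 give E_8.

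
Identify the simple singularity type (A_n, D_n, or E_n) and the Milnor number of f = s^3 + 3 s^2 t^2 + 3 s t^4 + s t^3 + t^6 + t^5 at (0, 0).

The Hessian of f at 0 has rank 0. Corank 2; j^3 = s^3 is a perfect cube, so E-series; the 4-jet and mu = 7 give E_7.

Type E_7, Milnor number mu = 7.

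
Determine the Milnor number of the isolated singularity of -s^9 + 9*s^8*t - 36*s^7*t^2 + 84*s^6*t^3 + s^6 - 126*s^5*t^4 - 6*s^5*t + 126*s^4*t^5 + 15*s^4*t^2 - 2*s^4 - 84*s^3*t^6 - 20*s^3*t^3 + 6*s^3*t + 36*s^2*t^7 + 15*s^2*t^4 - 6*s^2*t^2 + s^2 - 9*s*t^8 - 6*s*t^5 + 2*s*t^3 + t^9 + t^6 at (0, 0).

8

The Hessian of f at 0 has rank 1. Corank 1: A-series; mu = 8 gives A_8.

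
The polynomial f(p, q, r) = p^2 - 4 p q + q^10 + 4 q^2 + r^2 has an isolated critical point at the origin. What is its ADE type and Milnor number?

The Hessian of f at 0 is [[2, -4, 0], [-4, 8, 0], [0, 0, 2]] with rank 2, so corank 1. A Groebner basis of the Jacobian ideal J(f) in C{p,q,r} is {q^9, p - 2*q, r}; counting standard monomials gives mu = 9. Corank 1: A-series; mu = 9 gives A_9.

Type A9, Milnor number mu = 9.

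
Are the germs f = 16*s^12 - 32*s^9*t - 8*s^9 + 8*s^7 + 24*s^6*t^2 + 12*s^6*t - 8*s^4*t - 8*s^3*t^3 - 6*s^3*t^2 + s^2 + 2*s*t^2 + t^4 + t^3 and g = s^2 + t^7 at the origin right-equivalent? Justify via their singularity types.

No.

The Hessian of f at 0 has rank 1. Corank 1: A-series; mu = 2 gives A_2. The Hessian of g at 0 has rank 1. Corank 1: A-series; mu = 6 gives A_6. f is A_2 but g is A_6, hence not right-equivalent.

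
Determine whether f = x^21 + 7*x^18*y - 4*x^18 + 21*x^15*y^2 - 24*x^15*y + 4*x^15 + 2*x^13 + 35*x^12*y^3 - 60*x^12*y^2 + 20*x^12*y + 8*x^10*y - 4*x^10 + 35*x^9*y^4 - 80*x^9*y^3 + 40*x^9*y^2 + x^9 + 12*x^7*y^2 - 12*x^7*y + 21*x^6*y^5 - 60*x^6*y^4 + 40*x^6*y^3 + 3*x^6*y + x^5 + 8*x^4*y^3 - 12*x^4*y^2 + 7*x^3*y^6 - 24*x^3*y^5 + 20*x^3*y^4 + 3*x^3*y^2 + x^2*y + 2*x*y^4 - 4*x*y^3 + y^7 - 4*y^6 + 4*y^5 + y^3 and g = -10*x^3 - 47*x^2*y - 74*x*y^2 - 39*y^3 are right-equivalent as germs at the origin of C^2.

Yes.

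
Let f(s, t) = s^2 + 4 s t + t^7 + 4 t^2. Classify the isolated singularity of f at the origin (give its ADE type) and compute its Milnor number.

Type A_6, Milnor number mu = 6.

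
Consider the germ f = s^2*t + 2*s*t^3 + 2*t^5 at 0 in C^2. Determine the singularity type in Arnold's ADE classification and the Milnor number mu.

The Hessian of f at 0 has rank 0. Corank 2; j^3 = s^2*t has shape L^2 M (L != M), so D-series; mu = 6 gives D_6.

Type D6, Milnor number mu = 6.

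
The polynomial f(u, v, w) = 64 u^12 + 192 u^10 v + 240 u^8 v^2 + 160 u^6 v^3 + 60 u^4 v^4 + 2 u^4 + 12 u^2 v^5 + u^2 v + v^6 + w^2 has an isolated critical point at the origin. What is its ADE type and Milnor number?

Type D_{7}, Milnor number mu = 7.

The Hessian of f at 0 has rank 1. Corank 2; j^3 = u^2*v has shape L^2 M (L != M), so D-series; mu = 7 gives D_7.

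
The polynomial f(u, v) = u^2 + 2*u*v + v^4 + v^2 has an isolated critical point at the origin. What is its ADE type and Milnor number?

Type A3, Milnor number mu = 3.

The Hessian of f at 0 has rank 1. Corank 1: A-series; mu = 3 gives A_3.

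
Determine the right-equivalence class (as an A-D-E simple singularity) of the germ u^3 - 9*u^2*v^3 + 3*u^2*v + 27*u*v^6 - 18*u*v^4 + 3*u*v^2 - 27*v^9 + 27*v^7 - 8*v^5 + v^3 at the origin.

E8

The Hessian of f at 0 is [[0, 0], [0, 0]] with rank 0, so corank 2. A Groebner basis of the Jacobian ideal J(f) in C{u,v} is {-u^2/6 + u*v^3 - u*v/3 - v^2/6, v^4, u^3 - 3*u*v^2 - 2*v^3, u^2*v + 2*u*v^2 + v^3}; counting standard monomials gives mu = 8. Corank 2; j^3 = (u + v)^3 is a perfect cube, so E-series; the 5-jet and mu = 8 give E_8.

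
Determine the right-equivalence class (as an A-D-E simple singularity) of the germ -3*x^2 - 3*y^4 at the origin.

The Hessian of f at 0 is [[-6, 0], [0, 0]] with rank 1, so corank 1. A Groebner basis of the Jacobian ideal J(f) in C{x,y} is {y^3, x}; counting standard monomials gives mu = 3. Corank 1: A-series; mu = 3 gives A_3.

A_{3}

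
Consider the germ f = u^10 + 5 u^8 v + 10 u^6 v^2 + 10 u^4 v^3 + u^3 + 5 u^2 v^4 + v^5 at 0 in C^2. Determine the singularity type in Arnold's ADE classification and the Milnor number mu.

The Hessian of f at 0 is [[0, 0], [0, 0]] with rank 0, so corank 2. A Groebner basis of the Jacobian ideal J(f) in C{u,v} is {v^4, u^2}; counting standard monomials gives mu = 8. Corank 2; j^3 = u^3 is a perfect cube, so E-series; the 5-jet and mu = 8 give E_8.

Type E_8, Milnor number mu = 8.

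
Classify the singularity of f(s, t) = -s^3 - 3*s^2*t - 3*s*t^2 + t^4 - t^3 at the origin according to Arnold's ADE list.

The Hessian of f at 0 has rank 0. Corank 2; j^3 = -(s + t)^3 is a perfect cube, so E-series; the 4-jet and mu = 6 give E_6.

E_{6}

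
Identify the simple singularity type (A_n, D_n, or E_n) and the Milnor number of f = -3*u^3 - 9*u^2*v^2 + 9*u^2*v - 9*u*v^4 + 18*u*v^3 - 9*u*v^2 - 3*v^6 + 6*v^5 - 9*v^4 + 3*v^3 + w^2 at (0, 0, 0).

Type E8, Milnor number mu = 8.

The Hessian of f at 0 has rank 1. Corank 2; j^3 = -3*(u - v)^3 is a perfect cube, so E-series; the 5-jet and mu = 8 give E_8.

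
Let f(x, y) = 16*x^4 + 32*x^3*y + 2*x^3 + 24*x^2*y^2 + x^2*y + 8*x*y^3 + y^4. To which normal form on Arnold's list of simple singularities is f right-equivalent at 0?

D5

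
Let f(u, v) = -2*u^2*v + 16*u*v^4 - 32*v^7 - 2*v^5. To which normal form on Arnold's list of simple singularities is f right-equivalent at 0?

D6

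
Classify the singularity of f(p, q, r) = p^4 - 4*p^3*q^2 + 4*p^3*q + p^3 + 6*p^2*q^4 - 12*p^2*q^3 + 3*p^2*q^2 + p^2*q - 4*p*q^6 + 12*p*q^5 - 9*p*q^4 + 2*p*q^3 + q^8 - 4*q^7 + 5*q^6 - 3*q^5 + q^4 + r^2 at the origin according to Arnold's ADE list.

D_{5}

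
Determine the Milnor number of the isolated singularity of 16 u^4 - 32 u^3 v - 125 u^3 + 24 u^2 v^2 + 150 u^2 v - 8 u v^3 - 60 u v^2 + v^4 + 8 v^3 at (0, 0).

The Hessian of f at 0 has rank 0. Corank 2; j^3 = -(5*u - 2*v)^3 is a perfect cube, so E-series; the 4-jet and mu = 6 give E_6.

6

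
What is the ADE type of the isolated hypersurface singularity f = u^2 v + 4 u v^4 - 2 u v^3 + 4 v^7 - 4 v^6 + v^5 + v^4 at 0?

D_{5}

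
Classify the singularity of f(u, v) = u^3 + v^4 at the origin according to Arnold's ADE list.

The Hessian of f at 0 has rank 0. Corank 2; j^3 = u^3 is a perfect cube, so E-series; the 4-jet and mu = 6 give E_6.

E6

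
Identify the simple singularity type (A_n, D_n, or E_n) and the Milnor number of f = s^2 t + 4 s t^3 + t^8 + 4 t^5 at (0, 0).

The Hessian of f at 0 is [[0, 0], [0, 0]] with rank 0, so corank 2. A Groebner basis of the Jacobian ideal J(f) in C{s,t} is {s^4, s^3*t - s^2 - 2*s*t^2, s^3/2 + s^2*t^2, s*t/2 + t^3}; counting standard monomials gives mu = 9. Corank 2; j^3 = s^2*t has shape L^2 M (L != M), so D-series; mu = 9 gives D_9.

Type D_9, Milnor number mu = 9.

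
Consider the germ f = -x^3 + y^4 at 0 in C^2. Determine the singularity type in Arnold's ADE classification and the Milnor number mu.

The Hessian of f at 0 is [[0, 0], [0, 0]] with rank 0, so corank 2. A Groebner basis of the Jacobian ideal J(f) in C{x,y} is {y^3, x^2}; counting standard monomials gives mu = 6. Corank 2; j^3 = -x^3 is a perfect cube, so E-series; the 4-jet and mu = 6 give E_6.

Type E_{6}, Milnor number mu = 6.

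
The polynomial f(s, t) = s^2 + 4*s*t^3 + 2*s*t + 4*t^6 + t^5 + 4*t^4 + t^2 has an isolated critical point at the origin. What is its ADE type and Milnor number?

The Hessian of f at 0 has rank 1. Corank 1: A-series; mu = 4 gives A_4.

Type A_4, Milnor number mu = 4.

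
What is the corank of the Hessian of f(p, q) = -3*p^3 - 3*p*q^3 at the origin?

2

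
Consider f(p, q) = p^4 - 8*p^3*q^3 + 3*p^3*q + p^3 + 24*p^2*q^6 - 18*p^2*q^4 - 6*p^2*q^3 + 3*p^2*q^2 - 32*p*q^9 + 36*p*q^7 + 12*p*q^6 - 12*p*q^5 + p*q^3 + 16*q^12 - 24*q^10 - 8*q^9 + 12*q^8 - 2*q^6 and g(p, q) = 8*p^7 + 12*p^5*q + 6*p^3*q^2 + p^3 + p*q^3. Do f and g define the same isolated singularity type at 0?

The Hessian of f at 0 is [[0, 0], [0, 0]] with rank 0, so corank 2. A Groebner basis of the Jacobian ideal J(f) in C{p,q} is {3*p^2 + q^4 + q^3, p^3, p^2*q - p^2 - q^3/3, 2*p^2 + p*q^2 + 2*q^3/3}; counting standard monomials gives mu = 7. Corank 2; j^3 = p^3 is a perfect cube, so E-series; the 4-jet and mu = 7 give E_7. The Hessian of g at 0 is [[0, 0], [0, 0]] with rank 0, so corank 2. A Groebner basis of the Jacobian ideal J(g) in C{p,q} is {p^3, p*q^2, 3*p^2 + q^3}; counting standard monomials gives mu = 7. Corank 2; j^3 = p^3 is a perfect cube, so E-series; the 4-jet and mu = 7 give E_7. Both have type E_7, hence right-equivalent.

Yes.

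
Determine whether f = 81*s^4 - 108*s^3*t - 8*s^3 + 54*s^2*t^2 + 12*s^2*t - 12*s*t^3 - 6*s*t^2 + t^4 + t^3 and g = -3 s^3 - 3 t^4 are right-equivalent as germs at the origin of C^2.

Yes.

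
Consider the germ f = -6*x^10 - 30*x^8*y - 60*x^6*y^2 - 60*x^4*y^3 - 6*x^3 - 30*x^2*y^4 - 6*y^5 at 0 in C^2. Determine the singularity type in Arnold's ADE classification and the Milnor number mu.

Type E8, Milnor number mu = 8.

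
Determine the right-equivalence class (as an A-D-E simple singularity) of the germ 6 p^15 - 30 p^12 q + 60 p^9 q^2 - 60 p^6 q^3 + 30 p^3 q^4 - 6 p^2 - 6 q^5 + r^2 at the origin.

A_{4}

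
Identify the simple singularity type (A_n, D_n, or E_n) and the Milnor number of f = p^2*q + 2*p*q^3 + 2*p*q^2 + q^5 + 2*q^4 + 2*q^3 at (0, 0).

Type D4, Milnor number mu = 4.

The Hessian of f at 0 has rank 0. Corank 2; j^3 = q*(p^2 + 2*p*q + 2*q^2) splits into three distinct lines over C (the quadratic factor has nonzero discriminant), so D_4.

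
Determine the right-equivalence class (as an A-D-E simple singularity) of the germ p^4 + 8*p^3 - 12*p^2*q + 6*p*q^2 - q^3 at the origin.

E_{6}

The Hessian of f at 0 has rank 0. Corank 2; j^3 = (2*p - q)^3 is a perfect cube, so E-series; the 4-jet and mu = 6 give E_6.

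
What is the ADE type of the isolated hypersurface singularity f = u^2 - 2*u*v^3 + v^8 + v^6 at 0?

A_{7}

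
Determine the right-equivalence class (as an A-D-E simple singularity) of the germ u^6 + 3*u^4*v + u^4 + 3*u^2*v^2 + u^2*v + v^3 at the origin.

D_{4}

The Hessian of f at 0 has rank 0. Corank 2; j^3 = v*(u^2 + v^2) splits into three distinct lines over C (the quadratic factor has nonzero discriminant), so D_4.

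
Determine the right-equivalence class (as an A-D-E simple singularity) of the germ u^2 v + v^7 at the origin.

The Hessian of f at 0 has rank 0. Corank 2; j^3 = u^2*v has shape L^2 M (L != M), so D-series; mu = 8 gives D_8.

D_{8}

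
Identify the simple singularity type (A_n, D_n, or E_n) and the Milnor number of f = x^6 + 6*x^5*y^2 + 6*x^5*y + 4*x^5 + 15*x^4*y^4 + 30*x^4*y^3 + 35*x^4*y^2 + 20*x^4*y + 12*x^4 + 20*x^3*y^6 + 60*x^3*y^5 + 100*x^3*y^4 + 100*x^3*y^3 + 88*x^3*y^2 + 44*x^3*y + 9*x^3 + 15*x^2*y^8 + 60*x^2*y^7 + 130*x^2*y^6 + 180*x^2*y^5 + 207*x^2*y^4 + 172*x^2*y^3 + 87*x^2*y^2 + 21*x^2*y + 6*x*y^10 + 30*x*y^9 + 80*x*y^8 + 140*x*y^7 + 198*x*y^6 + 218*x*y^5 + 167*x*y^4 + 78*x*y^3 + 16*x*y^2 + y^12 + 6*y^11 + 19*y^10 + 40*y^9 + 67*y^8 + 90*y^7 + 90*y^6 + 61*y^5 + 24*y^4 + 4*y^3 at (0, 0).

Type D_7, Milnor number mu = 7.

The Hessian of f at 0 has rank 0. Corank 2; j^3 = (x + y)*(3*x + 2*y)^2 has shape L^2 M (L != M), so D-series; mu = 7 gives D_7.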